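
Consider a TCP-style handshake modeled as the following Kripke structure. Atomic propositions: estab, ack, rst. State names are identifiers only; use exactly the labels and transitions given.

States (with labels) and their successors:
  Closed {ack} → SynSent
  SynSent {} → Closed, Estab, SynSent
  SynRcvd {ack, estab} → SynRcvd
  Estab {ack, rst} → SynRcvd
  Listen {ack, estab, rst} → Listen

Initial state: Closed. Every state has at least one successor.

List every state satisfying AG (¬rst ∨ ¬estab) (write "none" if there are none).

States satisfying ¬rst ∨ ¬estab: {Closed, SynSent, SynRcvd, Estab}.
States satisfying AG (¬rst ∨ ¬estab): {Closed, SynSent, SynRcvd, Estab}.

{Closed, SynSent, SynRcvd, Estab}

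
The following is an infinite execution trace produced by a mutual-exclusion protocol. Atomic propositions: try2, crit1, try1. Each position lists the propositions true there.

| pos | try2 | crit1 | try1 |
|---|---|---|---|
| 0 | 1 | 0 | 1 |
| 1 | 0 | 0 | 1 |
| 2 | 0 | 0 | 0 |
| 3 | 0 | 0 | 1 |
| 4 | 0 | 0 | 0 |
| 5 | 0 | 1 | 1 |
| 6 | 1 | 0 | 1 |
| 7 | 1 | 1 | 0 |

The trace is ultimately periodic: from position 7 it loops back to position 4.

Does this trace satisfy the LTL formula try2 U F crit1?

Holds

Walking from position 0: F crit1 first holds at position 0, and try2 holds at every earlier position along the way, so try2 U F crit1 holds.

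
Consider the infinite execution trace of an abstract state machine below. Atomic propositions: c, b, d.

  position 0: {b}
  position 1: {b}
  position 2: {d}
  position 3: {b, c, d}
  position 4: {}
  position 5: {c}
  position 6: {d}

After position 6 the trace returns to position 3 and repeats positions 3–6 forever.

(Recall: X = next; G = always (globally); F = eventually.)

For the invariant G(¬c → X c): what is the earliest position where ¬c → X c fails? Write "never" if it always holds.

0

At position 0 the labels are {b} and the next position 1 has {b}, so ¬c → X c is false there. This is the first violation.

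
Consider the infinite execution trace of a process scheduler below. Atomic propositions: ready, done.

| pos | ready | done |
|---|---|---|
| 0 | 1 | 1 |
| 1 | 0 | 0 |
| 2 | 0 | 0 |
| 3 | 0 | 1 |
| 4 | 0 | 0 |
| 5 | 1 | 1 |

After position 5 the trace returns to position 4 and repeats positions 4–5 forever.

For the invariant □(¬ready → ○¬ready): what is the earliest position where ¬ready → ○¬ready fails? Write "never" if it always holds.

4

Check ¬ready → ○¬ready at each position in order: 0 ✓, 1 ✓, 2 ✓, 3 ✓.
At position 4 the labels are {} and the next position 5 has {done, ready}, so ¬ready → ○¬ready is false there. This is the first violation.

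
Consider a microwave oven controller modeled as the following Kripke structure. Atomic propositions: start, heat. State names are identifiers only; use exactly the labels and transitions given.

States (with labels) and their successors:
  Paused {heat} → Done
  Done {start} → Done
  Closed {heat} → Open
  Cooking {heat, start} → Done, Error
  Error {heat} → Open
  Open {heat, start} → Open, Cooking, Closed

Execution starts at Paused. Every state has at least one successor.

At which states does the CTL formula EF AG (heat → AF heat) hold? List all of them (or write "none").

{Paused, Done, Closed, Cooking, Error, Open}

States satisfying AG (heat → AF heat): {Paused, Done, Closed, Cooking, Error, Open}.
States satisfying EF AG (heat → AF heat): {Paused, Done, Closed, Cooking, Error, Open}.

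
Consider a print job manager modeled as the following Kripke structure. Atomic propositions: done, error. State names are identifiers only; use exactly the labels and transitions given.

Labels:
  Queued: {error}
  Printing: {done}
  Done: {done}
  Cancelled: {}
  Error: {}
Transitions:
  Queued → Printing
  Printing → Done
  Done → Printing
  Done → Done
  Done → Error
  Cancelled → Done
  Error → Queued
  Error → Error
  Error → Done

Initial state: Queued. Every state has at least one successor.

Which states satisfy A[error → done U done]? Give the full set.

{Printing, Done, Cancelled}

States satisfying error → done: {Printing, Done, Cancelled, Error}.
States satisfying done: {Printing, Done}.
States satisfying A[error → done U done]: {Printing, Done, Cancelled}.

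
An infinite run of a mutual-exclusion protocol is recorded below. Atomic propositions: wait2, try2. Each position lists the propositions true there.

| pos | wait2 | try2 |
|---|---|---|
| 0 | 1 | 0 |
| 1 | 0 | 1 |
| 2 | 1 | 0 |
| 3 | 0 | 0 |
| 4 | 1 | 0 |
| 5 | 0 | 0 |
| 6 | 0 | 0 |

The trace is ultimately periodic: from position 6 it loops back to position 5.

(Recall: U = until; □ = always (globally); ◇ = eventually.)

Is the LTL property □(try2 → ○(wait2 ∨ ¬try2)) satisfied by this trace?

try2 → ○(wait2 ∨ ¬try2) holds at every position 0..6, and those are all positions ever visited, so □(try2 → ○(wait2 ∨ ¬try2)) holds.
Positions where try2 holds: 1.
Check ○(wait2 ∨ ¬try2) at each: 1→ok.

Holds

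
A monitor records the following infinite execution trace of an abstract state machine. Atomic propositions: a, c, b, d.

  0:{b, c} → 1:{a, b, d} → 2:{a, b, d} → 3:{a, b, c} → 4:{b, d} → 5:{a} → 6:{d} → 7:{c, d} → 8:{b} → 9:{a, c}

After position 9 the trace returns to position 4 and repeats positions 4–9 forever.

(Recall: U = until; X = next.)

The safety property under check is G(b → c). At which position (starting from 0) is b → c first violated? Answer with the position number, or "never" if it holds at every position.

Check b → c at each position in order: 0 ✓.
At position 1 the labels are {a, b, d}, so b → c is false there. This is the first violation.

1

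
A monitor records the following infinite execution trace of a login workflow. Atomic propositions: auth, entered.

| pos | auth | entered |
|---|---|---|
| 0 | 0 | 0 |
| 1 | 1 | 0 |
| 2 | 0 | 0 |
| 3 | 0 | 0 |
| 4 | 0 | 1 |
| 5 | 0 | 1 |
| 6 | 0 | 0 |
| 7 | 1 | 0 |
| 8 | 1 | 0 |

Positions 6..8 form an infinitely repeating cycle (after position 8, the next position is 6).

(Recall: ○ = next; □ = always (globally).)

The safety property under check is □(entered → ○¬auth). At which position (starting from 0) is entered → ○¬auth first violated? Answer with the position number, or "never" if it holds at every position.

never

entered → ○¬auth holds at every position 0..8, and those are all the positions the trace ever visits, so the invariant □(entered → ○¬auth) is never violated.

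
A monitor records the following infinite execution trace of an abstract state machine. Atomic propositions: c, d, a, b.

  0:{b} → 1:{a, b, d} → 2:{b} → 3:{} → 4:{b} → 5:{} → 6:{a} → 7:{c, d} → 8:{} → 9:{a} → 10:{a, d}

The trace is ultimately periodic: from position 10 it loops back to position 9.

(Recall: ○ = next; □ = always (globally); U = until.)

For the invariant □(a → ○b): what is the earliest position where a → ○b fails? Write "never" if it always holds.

6

Check a → ○b at each position in order: 0 ✓, 1 ✓, 2 ✓, 3 ✓, 4 ✓, 5 ✓.
At position 6 the labels are {a} and the next position 7 has {c, d}, so a → ○b is false there. This is the first violation.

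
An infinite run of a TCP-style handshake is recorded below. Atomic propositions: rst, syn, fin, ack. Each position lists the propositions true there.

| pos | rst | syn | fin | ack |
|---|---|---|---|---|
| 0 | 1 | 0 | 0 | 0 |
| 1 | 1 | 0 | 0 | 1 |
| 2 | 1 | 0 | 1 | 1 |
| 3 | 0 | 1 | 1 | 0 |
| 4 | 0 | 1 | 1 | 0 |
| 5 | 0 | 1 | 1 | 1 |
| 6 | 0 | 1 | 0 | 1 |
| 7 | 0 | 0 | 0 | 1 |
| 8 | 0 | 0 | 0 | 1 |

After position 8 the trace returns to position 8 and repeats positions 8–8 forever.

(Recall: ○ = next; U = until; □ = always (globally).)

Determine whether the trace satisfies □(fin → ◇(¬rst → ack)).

Holds

fin → ◇(¬rst → ack) holds at every position 0..8, and those are all positions ever visited, so □(fin → ◇(¬rst → ack)) holds.
Positions where fin holds: 2, 3, 4, 5.
Check ◇(¬rst → ack) at each: 2→ok, 3→ok, 4→ok, 5→ok.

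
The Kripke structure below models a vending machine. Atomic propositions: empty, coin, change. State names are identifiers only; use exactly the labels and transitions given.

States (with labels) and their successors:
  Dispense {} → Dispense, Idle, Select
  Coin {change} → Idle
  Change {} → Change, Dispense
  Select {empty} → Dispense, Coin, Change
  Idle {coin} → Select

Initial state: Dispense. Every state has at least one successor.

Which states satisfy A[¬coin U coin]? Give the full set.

{Coin, Idle}

States satisfying ¬coin: {Dispense, Coin, Change, Select}.
States satisfying coin: {Idle}.
States satisfying A[¬coin U coin]: {Coin, Idle}.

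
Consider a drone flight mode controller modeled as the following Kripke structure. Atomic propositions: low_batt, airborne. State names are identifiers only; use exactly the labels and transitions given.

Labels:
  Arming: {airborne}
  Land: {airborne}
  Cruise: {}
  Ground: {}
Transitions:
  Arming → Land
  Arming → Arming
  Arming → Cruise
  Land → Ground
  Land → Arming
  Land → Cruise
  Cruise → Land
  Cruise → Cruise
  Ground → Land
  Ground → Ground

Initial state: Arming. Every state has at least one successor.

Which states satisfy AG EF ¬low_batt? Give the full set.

States satisfying EF ¬low_batt: {Arming, Land, Cruise, Ground}.
States satisfying AG EF ¬low_batt: {Arming, Land, Cruise, Ground}.

{Arming, Land, Cruise, Ground}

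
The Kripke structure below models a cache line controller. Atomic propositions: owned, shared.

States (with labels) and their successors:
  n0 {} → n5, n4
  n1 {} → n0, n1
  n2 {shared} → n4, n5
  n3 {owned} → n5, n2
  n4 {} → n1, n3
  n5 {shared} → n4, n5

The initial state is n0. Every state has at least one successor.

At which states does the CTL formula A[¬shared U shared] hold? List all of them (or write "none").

{n2, n3, n5}

States satisfying ¬shared: {n0, n1, n3, n4}.
States satisfying shared: {n2, n5}.
States satisfying A[¬shared U shared]: {n2, n3, n5}.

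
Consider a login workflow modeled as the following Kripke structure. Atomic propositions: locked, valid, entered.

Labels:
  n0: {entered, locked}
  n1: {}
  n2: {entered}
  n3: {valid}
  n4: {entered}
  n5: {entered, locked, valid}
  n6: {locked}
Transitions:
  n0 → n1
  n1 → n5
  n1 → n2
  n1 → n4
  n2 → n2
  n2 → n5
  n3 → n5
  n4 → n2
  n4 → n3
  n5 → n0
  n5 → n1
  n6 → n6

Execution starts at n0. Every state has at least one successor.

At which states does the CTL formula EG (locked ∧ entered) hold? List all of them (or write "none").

none

States satisfying locked ∧ entered: {n0, n5}.
States satisfying EG (locked ∧ entered): ∅.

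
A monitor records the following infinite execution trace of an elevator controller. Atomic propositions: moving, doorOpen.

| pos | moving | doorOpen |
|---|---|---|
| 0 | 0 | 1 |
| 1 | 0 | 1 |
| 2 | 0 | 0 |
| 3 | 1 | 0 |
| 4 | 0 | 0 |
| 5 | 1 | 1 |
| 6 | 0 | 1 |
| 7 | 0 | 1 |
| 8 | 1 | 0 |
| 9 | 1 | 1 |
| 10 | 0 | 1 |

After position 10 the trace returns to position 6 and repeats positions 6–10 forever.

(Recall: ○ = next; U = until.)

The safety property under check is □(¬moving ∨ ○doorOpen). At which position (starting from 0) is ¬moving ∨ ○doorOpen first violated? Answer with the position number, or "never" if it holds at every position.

3

Check ¬moving ∨ ○doorOpen at each position in order: 0 ✓, 1 ✓, 2 ✓.
At position 3 the labels are {moving} and the next position 4 has {}, so ¬moving ∨ ○doorOpen is false there. This is the first violation.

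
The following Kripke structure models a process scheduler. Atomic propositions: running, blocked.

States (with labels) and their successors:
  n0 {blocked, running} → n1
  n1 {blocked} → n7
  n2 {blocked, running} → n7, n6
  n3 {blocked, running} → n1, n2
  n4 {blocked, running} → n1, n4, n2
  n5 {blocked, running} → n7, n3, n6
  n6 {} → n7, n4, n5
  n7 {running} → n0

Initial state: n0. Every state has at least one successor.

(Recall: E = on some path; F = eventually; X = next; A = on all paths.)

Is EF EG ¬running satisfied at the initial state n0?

Does not hold

States satisfying EG ¬running: ∅.
States satisfying EF EG ¬running: ∅.
No suitable path/successor from n0 witnesses the formula.
n0 ∉ Sat(EF EG ¬running).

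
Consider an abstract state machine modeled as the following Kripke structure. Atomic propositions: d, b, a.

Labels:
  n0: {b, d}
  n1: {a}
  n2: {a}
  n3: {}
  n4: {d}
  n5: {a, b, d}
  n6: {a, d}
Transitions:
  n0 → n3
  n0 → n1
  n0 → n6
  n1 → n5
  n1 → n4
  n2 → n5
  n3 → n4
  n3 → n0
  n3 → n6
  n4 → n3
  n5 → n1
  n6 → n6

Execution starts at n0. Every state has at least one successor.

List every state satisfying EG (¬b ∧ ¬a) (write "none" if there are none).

States satisfying ¬b ∧ ¬a: {n3, n4}.
States satisfying EG (¬b ∧ ¬a): {n3, n4}.

{n3, n4}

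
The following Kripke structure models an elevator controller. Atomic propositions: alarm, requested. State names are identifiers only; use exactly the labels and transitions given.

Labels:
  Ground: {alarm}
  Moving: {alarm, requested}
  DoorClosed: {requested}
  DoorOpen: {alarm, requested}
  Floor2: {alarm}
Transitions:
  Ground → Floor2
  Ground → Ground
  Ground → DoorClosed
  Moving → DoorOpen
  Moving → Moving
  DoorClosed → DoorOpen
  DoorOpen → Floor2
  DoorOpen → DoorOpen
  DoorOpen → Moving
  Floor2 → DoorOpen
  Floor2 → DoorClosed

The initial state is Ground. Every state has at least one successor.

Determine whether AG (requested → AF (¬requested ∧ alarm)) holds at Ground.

Does not hold

States satisfying requested → AF (¬requested ∧ alarm): {Ground, Floor2}.
States satisfying AG (requested → AF (¬requested ∧ alarm)): ∅.
DoorClosed is reachable from Ground and violates requested → AF (¬requested ∧ alarm), so AG fails at Ground.
Ground ∉ Sat(AG (requested → AF (¬requested ∧ alarm))).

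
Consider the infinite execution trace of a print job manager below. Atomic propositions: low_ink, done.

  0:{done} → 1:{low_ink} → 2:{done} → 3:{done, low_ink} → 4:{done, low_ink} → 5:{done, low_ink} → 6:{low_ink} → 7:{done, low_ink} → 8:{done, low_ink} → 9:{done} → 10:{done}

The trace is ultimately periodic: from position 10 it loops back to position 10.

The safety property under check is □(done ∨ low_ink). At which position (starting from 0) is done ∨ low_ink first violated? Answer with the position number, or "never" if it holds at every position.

never

done ∨ low_ink holds at every position 0..10, and those are all the positions the trace ever visits, so the invariant □(done ∨ low_ink) is never violated.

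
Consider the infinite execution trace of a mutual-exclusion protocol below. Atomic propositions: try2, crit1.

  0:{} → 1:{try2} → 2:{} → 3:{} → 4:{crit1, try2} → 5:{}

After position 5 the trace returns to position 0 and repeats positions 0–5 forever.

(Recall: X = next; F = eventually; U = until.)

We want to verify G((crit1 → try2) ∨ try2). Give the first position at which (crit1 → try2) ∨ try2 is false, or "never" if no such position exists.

(crit1 → try2) ∨ try2 holds at every position 0..5, and those are all the positions the trace ever visits, so the invariant G((crit1 → try2) ∨ try2) is never violated.

never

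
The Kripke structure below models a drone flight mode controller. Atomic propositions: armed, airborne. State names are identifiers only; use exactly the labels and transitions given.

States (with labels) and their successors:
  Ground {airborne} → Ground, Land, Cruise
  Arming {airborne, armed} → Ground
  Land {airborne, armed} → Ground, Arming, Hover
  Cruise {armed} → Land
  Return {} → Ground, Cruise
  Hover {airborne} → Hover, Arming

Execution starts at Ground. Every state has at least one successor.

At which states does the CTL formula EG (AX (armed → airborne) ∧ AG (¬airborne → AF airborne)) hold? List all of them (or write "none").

States satisfying EG (AX (armed → airborne) ∧ AG (¬airborne → AF airborne)): {Land, Cruise, Hover}.

{Land, Cruise, Hover}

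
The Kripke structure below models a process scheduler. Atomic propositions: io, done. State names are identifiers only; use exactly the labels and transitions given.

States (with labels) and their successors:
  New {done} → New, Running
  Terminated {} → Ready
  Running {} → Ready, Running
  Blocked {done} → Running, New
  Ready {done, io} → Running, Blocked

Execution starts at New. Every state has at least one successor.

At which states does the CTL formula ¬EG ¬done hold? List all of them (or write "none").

{New, Terminated, Blocked, Ready}

States satisfying ¬done: {Terminated, Running}.
States satisfying EG ¬done: {Running}.
States satisfying ¬EG ¬done: {New, Terminated, Blocked, Ready}.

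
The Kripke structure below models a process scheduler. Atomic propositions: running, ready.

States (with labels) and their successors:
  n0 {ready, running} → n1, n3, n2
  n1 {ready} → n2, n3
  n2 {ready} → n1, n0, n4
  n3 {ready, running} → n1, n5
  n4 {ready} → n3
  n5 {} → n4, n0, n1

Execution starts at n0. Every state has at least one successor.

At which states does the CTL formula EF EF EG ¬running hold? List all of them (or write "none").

{n0, n1, n2, n3, n4, n5}

States satisfying EF EG ¬running: {n0, n1, n2, n3, n4, n5}.
States satisfying EF EF EG ¬running: {n0, n1, n2, n3, n4, n5}.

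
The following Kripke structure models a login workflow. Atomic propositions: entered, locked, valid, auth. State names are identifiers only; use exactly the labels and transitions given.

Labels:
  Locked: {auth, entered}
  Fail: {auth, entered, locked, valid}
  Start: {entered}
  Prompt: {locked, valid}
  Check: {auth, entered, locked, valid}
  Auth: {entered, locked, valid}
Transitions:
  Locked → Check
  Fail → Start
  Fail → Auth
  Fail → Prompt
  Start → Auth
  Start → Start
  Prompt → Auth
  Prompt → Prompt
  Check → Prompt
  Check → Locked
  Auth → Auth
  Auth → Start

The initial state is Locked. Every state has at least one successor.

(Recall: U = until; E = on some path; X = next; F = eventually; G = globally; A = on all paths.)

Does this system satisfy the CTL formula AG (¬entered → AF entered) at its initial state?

Violated

States satisfying ¬entered → AF entered: {Locked, Fail, Start, Check, Auth}.
States satisfying AG (¬entered → AF entered): {Start, Auth}.
Prompt is reachable from Locked and violates ¬entered → AF entered, so AG fails at Locked.
Locked ∉ Sat(AG (¬entered → AF entered)).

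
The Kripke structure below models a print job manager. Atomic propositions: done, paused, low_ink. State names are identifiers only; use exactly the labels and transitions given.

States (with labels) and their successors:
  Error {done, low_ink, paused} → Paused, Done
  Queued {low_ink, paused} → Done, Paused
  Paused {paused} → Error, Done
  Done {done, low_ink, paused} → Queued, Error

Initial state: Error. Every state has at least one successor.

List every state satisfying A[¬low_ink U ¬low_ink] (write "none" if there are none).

States satisfying ¬low_ink: {Paused}.
States satisfying A[¬low_ink U ¬low_ink]: {Paused}.

{Paused}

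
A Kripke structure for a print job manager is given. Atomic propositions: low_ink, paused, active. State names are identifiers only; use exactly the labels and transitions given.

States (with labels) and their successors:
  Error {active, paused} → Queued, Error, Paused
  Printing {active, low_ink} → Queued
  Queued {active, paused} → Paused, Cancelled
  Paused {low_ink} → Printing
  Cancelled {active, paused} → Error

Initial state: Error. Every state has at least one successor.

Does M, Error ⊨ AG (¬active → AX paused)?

Violated

States satisfying ¬active → AX paused: {Error, Printing, Queued, Cancelled}.
States satisfying AG (¬active → AX paused): ∅.
Paused is reachable from Error and violates ¬active → AX paused, so AG fails at Error.
Error ∉ Sat(AG (¬active → AX paused)).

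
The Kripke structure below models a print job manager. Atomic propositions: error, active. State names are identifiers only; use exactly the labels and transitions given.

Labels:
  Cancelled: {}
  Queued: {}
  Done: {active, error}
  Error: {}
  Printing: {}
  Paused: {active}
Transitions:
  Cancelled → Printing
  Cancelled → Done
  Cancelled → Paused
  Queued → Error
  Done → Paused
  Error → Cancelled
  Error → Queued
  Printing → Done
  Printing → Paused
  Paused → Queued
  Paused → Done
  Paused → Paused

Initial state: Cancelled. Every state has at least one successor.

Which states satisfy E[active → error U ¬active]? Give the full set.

States satisfying active → error: {Cancelled, Queued, Done, Error, Printing}.
States satisfying ¬active: {Cancelled, Queued, Error, Printing}.
States satisfying E[active → error U ¬active]: {Cancelled, Queued, Error, Printing}.

{Cancelled, Queued, Error, Printing}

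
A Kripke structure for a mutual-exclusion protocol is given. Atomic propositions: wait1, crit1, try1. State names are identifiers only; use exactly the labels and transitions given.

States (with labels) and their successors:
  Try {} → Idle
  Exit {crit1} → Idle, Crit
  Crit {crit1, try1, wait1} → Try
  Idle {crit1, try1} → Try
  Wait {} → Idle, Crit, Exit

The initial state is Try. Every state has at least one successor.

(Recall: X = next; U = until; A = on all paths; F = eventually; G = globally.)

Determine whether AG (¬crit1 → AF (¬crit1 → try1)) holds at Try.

Holds

States satisfying ¬crit1 → AF (¬crit1 → try1): {Try, Exit, Crit, Idle, Wait}.
States satisfying AG (¬crit1 → AF (¬crit1 → try1)): {Try, Exit, Crit, Idle, Wait}.
Every state reachable from Try satisfies ¬crit1 → AF (¬crit1 → try1).
Try ∈ Sat(AG (¬crit1 → AF (¬crit1 → try1))).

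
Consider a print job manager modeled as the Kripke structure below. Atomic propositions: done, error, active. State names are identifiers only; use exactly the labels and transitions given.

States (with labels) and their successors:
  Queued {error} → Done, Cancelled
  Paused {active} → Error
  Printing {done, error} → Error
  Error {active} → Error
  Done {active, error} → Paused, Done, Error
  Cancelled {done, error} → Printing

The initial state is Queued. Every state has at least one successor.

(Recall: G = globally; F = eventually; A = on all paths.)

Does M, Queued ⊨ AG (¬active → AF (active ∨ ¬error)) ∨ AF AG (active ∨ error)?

Satisfied

States satisfying ¬active → AF (active ∨ ¬error): {Queued, Paused, Printing, Error, Done, Cancelled}.
States satisfying AG (¬active → AF (active ∨ ¬error)): {Queued, Paused, Printing, Error, Done, Cancelled}.
States satisfying AG (active ∨ error): {Queued, Paused, Printing, Error, Done, Cancelled}.
States satisfying AF AG (active ∨ error): {Queued, Paused, Printing, Error, Done, Cancelled}.
States satisfying AG (¬active → AF (active ∨ ¬error)) ∨ AF AG (active ∨ error): {Queued, Paused, Printing, Error, Done, Cancelled}.
Queued ∈ Sat(AG (¬active → AF (active ∨ ¬error)) ∨ AF AG (active ∨ error)).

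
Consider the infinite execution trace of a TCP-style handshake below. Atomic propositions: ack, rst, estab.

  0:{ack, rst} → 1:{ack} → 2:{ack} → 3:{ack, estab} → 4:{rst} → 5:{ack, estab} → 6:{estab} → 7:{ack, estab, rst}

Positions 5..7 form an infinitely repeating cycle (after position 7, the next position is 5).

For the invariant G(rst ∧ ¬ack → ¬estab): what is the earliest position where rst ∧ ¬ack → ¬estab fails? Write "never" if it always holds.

rst ∧ ¬ack → ¬estab holds at every position 0..7, and those are all the positions the trace ever visits, so the invariant G(rst ∧ ¬ack → ¬estab) is never violated.

never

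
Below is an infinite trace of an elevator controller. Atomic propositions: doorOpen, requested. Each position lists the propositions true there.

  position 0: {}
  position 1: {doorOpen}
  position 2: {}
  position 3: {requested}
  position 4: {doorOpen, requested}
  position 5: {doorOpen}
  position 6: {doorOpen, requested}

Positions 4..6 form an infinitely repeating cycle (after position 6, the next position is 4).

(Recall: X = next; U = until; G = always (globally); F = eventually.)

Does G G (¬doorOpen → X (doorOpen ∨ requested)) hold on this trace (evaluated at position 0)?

Holds

G (¬doorOpen → X (doorOpen ∨ requested)) holds at every position 0..6, and those are all positions ever visited, so G G (¬doorOpen → X (doorOpen ∨ requested)) holds.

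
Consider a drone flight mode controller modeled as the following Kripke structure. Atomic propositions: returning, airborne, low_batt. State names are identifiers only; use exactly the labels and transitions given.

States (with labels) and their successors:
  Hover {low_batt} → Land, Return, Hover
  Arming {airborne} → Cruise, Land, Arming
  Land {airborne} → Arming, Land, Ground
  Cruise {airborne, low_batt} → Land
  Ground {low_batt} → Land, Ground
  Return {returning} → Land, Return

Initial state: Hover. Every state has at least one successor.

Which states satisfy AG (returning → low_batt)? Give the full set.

{Arming, Land, Cruise, Ground}

States satisfying returning → low_batt: {Hover, Arming, Land, Cruise, Ground}.
States satisfying AG (returning → low_batt): {Arming, Land, Cruise, Ground}.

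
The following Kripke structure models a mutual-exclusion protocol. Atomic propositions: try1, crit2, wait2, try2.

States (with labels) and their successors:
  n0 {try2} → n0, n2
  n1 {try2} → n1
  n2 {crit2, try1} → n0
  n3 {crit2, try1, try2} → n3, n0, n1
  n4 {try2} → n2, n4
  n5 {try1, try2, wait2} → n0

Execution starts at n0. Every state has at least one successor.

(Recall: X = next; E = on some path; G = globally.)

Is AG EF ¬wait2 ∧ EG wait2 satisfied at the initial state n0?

States satisfying EF ¬wait2: {n0, n1, n2, n3, n4, n5}.
States satisfying AG EF ¬wait2: {n0, n1, n2, n3, n4, n5}.
States satisfying wait2: {n5}.
States satisfying EG wait2: ∅.
States satisfying AG EF ¬wait2 ∧ EG wait2: ∅.
n0 ∉ Sat(AG EF ¬wait2 ∧ EG wait2).

No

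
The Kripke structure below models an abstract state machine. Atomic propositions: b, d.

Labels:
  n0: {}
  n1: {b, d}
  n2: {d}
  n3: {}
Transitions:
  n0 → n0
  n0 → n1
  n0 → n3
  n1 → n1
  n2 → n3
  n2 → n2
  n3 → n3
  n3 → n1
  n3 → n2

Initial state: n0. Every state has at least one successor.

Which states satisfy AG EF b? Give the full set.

{n0, n1, n2, n3}

States satisfying EF b: {n0, n1, n2, n3}.
States satisfying AG EF b: {n0, n1, n2, n3}.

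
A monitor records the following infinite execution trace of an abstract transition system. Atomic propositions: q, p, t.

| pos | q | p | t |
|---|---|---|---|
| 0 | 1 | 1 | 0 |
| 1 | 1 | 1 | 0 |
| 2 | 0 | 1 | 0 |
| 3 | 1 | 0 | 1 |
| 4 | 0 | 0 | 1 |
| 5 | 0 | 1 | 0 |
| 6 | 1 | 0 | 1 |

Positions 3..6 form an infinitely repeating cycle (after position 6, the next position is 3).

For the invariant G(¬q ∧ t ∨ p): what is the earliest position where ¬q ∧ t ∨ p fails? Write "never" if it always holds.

Check ¬q ∧ t ∨ p at each position in order: 0 ✓, 1 ✓, 2 ✓.
At position 3 the labels are {q, t}, so ¬q ∧ t ∨ p is false there. This is the first violation.

3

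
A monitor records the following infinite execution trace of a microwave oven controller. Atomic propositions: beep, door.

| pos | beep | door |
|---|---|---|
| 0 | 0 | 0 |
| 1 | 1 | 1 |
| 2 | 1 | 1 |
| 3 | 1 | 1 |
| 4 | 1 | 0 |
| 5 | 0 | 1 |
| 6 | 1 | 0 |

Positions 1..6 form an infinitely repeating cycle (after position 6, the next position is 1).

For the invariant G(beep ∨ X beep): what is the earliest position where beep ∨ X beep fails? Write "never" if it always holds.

beep ∨ X beep holds at every position 0..6, and those are all the positions the trace ever visits, so the invariant G(beep ∨ X beep) is never violated.

never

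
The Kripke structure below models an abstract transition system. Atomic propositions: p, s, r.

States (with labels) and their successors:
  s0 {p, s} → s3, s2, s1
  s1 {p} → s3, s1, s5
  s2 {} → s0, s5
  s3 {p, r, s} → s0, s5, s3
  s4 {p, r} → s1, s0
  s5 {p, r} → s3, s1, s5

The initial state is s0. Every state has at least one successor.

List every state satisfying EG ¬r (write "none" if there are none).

States satisfying ¬r: {s0, s1, s2}.
States satisfying EG ¬r: {s0, s1, s2}.

{s0, s1, s2}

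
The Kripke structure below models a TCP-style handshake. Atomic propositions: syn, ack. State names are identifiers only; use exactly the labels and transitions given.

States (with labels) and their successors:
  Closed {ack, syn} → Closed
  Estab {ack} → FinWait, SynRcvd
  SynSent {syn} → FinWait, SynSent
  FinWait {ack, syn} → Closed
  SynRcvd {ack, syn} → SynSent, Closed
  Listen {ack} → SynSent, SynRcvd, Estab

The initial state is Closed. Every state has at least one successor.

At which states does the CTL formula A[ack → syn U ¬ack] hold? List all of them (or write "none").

States satisfying ack → syn: {Closed, SynSent, FinWait, SynRcvd}.
States satisfying ¬ack: {SynSent}.
States satisfying A[ack → syn U ¬ack]: {SynSent}.

{SynSent}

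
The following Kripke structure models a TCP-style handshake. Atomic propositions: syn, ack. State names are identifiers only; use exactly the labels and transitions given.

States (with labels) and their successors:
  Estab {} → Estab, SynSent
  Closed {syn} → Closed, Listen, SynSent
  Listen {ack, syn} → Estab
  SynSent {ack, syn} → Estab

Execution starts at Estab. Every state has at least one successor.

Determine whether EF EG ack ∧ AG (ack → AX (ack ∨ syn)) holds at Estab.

States satisfying EG ack: ∅.
States satisfying EF EG ack: ∅.
States satisfying ack → AX (ack ∨ syn): {Estab, Closed}.
States satisfying AG (ack → AX (ack ∨ syn)): ∅.
States satisfying EF EG ack ∧ AG (ack → AX (ack ∨ syn)): ∅.
Estab ∉ Sat(EF EG ack ∧ AG (ack → AX (ack ∨ syn))).

No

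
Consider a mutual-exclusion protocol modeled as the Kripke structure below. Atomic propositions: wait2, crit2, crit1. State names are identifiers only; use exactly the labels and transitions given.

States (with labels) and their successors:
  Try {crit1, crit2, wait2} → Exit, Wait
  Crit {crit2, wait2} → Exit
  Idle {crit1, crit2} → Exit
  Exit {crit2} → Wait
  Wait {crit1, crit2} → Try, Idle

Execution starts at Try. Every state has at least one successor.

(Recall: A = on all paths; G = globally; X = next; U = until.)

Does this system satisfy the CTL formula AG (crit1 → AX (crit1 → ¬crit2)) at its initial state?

No

States satisfying crit1 → AX (crit1 → ¬crit2): {Crit, Idle, Exit}.
States satisfying AG (crit1 → AX (crit1 → ¬crit2)): ∅.
Try is reachable from Try and violates crit1 → AX (crit1 → ¬crit2), so AG fails at Try.
Try ∉ Sat(AG (crit1 → AX (crit1 → ¬crit2))).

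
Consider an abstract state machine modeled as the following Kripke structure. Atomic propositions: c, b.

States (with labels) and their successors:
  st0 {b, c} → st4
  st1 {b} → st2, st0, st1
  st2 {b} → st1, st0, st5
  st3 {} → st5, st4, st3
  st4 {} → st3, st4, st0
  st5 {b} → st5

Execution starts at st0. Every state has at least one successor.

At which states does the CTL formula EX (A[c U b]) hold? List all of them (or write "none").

{st1, st2, st3, st4, st5}

States satisfying A[c U b]: {st0, st1, st2, st5}.
States satisfying EX (A[c U b]): {st1, st2, st3, st4, st5}.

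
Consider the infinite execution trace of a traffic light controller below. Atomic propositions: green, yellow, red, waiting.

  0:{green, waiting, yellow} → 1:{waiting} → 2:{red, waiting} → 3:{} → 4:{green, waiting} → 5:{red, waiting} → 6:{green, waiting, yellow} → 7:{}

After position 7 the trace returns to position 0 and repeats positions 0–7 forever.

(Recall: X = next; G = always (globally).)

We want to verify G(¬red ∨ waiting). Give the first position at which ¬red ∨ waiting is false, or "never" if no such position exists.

never

¬red ∨ waiting holds at every position 0..7, and those are all the positions the trace ever visits, so the invariant G(¬red ∨ waiting) is never violated.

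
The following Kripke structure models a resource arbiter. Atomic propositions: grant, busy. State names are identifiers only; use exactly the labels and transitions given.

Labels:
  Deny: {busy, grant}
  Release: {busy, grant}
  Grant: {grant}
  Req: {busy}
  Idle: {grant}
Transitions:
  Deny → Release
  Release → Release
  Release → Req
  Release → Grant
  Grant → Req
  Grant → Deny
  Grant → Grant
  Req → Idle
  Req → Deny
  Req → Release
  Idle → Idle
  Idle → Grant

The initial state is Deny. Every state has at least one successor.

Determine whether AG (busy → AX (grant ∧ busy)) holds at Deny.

No

States satisfying busy → AX (grant ∧ busy): {Deny, Grant, Idle}.
States satisfying AG (busy → AX (grant ∧ busy)): ∅.
Release is reachable from Deny and violates busy → AX (grant ∧ busy), so AG fails at Deny.
Deny ∉ Sat(AG (busy → AX (grant ∧ busy))).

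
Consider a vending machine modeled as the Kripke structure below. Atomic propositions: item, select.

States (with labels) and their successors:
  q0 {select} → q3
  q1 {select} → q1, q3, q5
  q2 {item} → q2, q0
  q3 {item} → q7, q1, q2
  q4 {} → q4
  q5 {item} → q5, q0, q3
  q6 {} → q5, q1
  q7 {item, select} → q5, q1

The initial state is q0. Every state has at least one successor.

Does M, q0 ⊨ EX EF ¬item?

Yes

States satisfying EF ¬item: {q0, q1, q2, q3, q4, q5, q6, q7}.
States satisfying EX EF ¬item: {q0, q1, q2, q3, q4, q5, q6, q7}.
q0 ∈ Sat(EX EF ¬item).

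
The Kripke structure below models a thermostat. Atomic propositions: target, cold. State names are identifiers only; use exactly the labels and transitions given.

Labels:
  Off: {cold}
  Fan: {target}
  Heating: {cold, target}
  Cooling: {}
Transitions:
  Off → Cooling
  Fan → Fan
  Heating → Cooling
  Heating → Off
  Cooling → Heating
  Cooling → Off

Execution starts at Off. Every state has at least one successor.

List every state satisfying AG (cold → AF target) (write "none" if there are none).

{Fan}

States satisfying cold → AF target: {Fan, Heating, Cooling}.
States satisfying AG (cold → AF target): {Fan}.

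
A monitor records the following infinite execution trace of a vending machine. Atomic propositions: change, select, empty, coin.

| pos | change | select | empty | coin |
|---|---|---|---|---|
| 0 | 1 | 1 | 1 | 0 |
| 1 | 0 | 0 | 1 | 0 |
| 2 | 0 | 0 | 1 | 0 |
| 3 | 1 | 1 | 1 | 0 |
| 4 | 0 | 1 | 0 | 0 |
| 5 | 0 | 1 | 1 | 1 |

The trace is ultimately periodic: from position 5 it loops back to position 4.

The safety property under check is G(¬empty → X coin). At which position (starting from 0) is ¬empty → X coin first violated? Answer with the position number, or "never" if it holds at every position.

¬empty → X coin holds at every position 0..5, and those are all the positions the trace ever visits, so the invariant G(¬empty → X coin) is never violated.

never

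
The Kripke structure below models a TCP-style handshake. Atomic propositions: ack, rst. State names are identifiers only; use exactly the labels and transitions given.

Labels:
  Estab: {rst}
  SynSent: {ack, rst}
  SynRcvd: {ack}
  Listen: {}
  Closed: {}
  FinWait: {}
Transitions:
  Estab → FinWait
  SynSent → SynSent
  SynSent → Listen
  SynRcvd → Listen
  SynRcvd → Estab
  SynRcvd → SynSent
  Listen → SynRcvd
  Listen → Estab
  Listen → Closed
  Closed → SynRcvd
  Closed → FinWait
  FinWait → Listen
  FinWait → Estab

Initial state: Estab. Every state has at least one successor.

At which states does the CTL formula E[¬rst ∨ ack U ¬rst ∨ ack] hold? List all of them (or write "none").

{SynSent, SynRcvd, Listen, Closed, FinWait}

States satisfying ¬rst ∨ ack: {SynSent, SynRcvd, Listen, Closed, FinWait}.
States satisfying E[¬rst ∨ ack U ¬rst ∨ ack]: {SynSent, SynRcvd, Listen, Closed, FinWait}.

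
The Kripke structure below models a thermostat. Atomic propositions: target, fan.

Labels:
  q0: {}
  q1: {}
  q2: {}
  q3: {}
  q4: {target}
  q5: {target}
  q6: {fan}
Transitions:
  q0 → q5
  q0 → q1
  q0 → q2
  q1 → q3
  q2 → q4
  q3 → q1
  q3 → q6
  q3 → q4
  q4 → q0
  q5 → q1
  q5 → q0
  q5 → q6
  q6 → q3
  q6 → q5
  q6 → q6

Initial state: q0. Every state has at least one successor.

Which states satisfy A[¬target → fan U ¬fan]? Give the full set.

{q0, q1, q2, q3, q4, q5}

States satisfying ¬target → fan: {q4, q5, q6}.
States satisfying ¬fan: {q0, q1, q2, q3, q4, q5}.
States satisfying A[¬target → fan U ¬fan]: {q0, q1, q2, q3, q4, q5}.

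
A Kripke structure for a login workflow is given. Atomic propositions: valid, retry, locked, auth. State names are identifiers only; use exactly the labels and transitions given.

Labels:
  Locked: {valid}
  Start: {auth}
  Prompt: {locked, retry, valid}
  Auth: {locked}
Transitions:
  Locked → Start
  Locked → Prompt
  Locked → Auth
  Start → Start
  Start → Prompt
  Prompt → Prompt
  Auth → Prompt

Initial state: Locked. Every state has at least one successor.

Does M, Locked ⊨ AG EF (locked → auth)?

States satisfying EF (locked → auth): {Locked, Start}.
States satisfying AG EF (locked → auth): ∅.
Auth is reachable from Locked and violates EF (locked → auth), so AG fails at Locked.
Locked ∉ Sat(AG EF (locked → auth)).

Violated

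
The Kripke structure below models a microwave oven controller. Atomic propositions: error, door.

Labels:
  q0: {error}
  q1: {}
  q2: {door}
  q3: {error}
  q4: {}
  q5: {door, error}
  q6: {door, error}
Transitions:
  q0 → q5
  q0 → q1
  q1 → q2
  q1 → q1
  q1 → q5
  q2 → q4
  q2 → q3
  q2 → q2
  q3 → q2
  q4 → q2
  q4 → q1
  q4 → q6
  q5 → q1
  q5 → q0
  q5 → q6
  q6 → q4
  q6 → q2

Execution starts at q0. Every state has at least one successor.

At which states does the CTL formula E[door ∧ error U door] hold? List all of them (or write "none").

{q2, q5, q6}

States satisfying door ∧ error: {q5, q6}.
States satisfying door: {q2, q5, q6}.
States satisfying E[door ∧ error U door]: {q2, q5, q6}.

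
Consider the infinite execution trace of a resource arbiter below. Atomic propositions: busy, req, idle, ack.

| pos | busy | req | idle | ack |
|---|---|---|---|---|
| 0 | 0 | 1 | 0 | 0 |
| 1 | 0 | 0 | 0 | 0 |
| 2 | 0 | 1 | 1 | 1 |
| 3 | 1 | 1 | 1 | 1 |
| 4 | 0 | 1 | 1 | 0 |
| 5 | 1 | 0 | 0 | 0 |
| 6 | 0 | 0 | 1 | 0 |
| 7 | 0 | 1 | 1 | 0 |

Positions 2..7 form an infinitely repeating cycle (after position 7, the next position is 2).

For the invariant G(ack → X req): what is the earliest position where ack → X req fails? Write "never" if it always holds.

ack → X req holds at every position 0..7, and those are all the positions the trace ever visits, so the invariant G(ack → X req) is never violated.

never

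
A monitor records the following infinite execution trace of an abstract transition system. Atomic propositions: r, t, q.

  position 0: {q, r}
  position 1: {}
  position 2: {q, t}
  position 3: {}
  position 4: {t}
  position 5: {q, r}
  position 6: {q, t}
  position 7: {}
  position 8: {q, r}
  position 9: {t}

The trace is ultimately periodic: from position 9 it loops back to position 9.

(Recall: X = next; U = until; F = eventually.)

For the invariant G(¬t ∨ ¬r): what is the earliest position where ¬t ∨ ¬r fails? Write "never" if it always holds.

never

¬t ∨ ¬r holds at every position 0..9, and those are all the positions the trace ever visits, so the invariant G(¬t ∨ ¬r) is never violated.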